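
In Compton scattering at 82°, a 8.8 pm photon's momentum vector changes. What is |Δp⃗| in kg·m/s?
8.9985e-23 kg·m/s

Photon momentum magnitude is p = h/λ.

Initial momentum:
p₀ = h/λ = 6.6261e-34/8.8000e-12 = 7.5296e-23 kg·m/s

After scattering:
λ' = λ + Δλ = 8.8 + 2.0886 = 10.8886 pm
p' = h/λ' = 6.6261e-34/1.0889e-11 = 6.0853e-23 kg·m/s

Momentum is a vector; the scattered photon's direction makes angle θ = 82° with the incident direction. The magnitude of the vector change Δp⃗ = p⃗₀ − p⃗' is found from the law of cosines:
|Δp⃗|² = p₀² + p'² − 2p₀p'cos θ
|Δp⃗|² = (7.5296e-23)² + (6.0853e-23)² − 2·7.5296e-23·6.0853e-23·cos(82°)
|Δp⃗| = 8.9985e-23 kg·m/s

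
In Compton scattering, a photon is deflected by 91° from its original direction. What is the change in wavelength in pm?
2.4687 pm

Using the Compton scattering formula:
Δλ = λ_C(1 - cos θ)

where λ_C = h/(m_e·c) ≈ 2.4263 pm is the Compton wavelength of an electron.

For θ = 91°:
cos(91°) = -0.0175
1 - cos(91°) = 1.0175

Δλ = 2.4263 × 1.0175
Δλ = 2.4687 pm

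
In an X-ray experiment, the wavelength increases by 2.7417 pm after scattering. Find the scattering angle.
97.47°

From the Compton formula Δλ = λ_C(1 - cos θ), we can solve for θ:

cos θ = 1 - Δλ/λ_C

Given:
- Δλ = 2.7417 pm
- λ_C = h/(m_e·c) ≈ 2.42631024 pm

cos θ = 1 - 2.7417/2.42631024
cos θ = 1 - 1.129987
cos θ = -0.129987

θ = arccos(-0.129987)
θ = 97.47°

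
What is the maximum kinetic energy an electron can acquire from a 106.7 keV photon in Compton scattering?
31.4327 keV

Maximum energy transfer occurs at θ = 180° (backscattering).

Initial photon: E₀ = 106.7 keV → λ₀ = 11.6199 pm

Maximum Compton shift (at 180°):
Δλ_max = 2λ_C = 2 × 2.4263 = 4.8526 pm

Final wavelength:
λ' = 11.6199 + 4.8526 = 16.4725 pm

Minimum photon energy (maximum energy to electron):
E'_min = hc/λ' = 75.2673 keV

Maximum electron kinetic energy:
K_max = E₀ - E'_min = 106.7000 - 75.2673 = 31.4327 keV

(Intermediate values are shown rounded; full precision is carried through to the final answer.)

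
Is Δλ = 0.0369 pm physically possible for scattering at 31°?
No, inconsistent

Calculate the expected shift for θ = 31°:

Δλ_expected = λ_C(1 - cos(31°))
Δλ_expected = 2.4263 × (1 - cos(31°))
Δλ_expected = 2.4263 × 0.1428
Δλ_expected = 0.3466 pm

Given shift: 0.0369 pm
Expected shift: 0.3466 pm
Difference: 0.3097 pm

The values do not match. The given shift corresponds to θ ≈ 10.0°, not 31°.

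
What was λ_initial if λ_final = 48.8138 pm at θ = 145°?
44.4000 pm

From λ' = λ + Δλ, we have λ = λ' - Δλ

First calculate the Compton shift:
Δλ = λ_C(1 - cos θ)
Δλ = 2.4263 × (1 - cos(145°))
Δλ = 2.4263 × 1.8192
Δλ = 4.4138 pm

Initial wavelength:
λ = λ' - Δλ
λ = 48.8138 - 4.4138
λ = 44.4000 pm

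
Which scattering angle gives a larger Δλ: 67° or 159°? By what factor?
159° produces the larger shift by a factor of 3.174

Calculate both shifts using Δλ = λ_C(1 - cos θ):

For θ₁ = 67°:
Δλ₁ = 2.4263 × (1 - cos(67°))
Δλ₁ = 2.4263 × 0.6093
Δλ₁ = 1.4783 pm

For θ₂ = 159°:
Δλ₂ = 2.4263 × (1 - cos(159°))
Δλ₂ = 2.4263 × 1.9336
Δλ₂ = 4.6915 pm

The 159° angle produces the larger shift.
Ratio: 4.6915/1.4783 = 3.174

(Intermediate values are shown rounded; full precision is carried through to the final answer.)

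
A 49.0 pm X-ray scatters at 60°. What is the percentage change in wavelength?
2.4758%

Calculate the Compton shift:
Δλ = λ_C(1 - cos(60°))
Δλ = 2.4263 × (1 - cos(60°))
Δλ = 2.4263 × 0.5000
Δλ = 1.2132 pm

Percentage change:
(Δλ/λ₀) × 100 = (1.2132/49.0) × 100
= 2.4758%

(Intermediate values are shown rounded; full precision is carried through to the final answer.)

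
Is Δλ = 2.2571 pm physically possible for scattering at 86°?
Yes, consistent

Calculate the expected shift for θ = 86°:

Δλ_expected = λ_C(1 - cos(86°))
Δλ_expected = 2.4263 × (1 - cos(86°))
Δλ_expected = 2.4263 × 0.9302
Δλ_expected = 2.2571 pm

Given shift: 2.2571 pm
Expected shift: 2.2571 pm
Difference: 0.0000 pm

The values match. This is consistent with Compton scattering at the stated angle.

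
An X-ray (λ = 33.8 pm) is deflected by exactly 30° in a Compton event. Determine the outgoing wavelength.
34.1251 pm

Using the Compton formula: λ' = λ + λ_C(1 − cos θ)

For θ = 30°, cos θ = √3/2 (exact) ≈ 0.8660, so:
1 − cos 30° = 1 − (√3/2) ≈ 0.1340

Δλ = λ_C × 0.1340 = 2.4263 × 0.1340 = 0.3251 pm

λ' = 33.8 + 0.3251 = 34.1251 pm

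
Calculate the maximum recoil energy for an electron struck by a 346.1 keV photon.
199.1112 keV

Maximum energy transfer occurs at θ = 180° (backscattering).

Initial photon: E₀ = 346.1 keV → λ₀ = 3.5823 pm

Maximum Compton shift (at 180°):
Δλ_max = 2λ_C = 2 × 2.4263 = 4.8526 pm

Final wavelength:
λ' = 3.5823 + 4.8526 = 8.4349 pm

Minimum photon energy (maximum energy to electron):
E'_min = hc/λ' = 146.9888 keV

Maximum electron kinetic energy:
K_max = E₀ - E'_min = 346.1000 - 146.9888 = 199.1112 keV

(Intermediate values are shown rounded; full precision is carried through to the final answer.)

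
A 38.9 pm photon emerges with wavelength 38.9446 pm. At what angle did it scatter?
11.00°

First find the wavelength shift:
Δλ = λ' - λ = 38.9446 - 38.9 = 0.0446 pm

Using Δλ = λ_C(1 - cos θ), with λ_C = h/(m_e·c) ≈ 2.42631024 pm:
cos θ = 1 - Δλ/λ_C
cos θ = 1 - 0.0446/2.42631024
cos θ = 0.981618

θ = arccos(0.981618)
θ = 11.00°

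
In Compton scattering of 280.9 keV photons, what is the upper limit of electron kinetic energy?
147.1008 keV

Maximum energy transfer occurs at θ = 180° (backscattering).

Initial photon: E₀ = 280.9 keV → λ₀ = 4.4138 pm

Maximum Compton shift (at 180°):
Δλ_max = 2λ_C = 2 × 2.4263 = 4.8526 pm

Final wavelength:
λ' = 4.4138 + 4.8526 = 9.2664 pm

Minimum photon energy (maximum energy to electron):
E'_min = hc/λ' = 133.7992 keV

Maximum electron kinetic energy:
K_max = E₀ - E'_min = 280.9000 - 133.7992 = 147.1008 keV

(Intermediate values are shown rounded; full precision is carried through to the final answer.)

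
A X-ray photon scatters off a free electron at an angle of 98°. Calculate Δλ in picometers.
2.7640 pm

Using the Compton scattering formula:
Δλ = λ_C(1 - cos θ)

where λ_C = h/(m_e·c) ≈ 2.4263 pm is the Compton wavelength of an electron.

For θ = 98°:
cos(98°) = -0.1392
1 - cos(98°) = 1.1392

Δλ = 2.4263 × 1.1392
Δλ = 2.7640 pm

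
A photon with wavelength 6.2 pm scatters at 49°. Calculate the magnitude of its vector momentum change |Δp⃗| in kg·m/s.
8.4175e-23 kg·m/s

Photon momentum magnitude is p = h/λ.

Initial momentum:
p₀ = h/λ = 6.6261e-34/6.2000e-12 = 1.0687e-22 kg·m/s

After scattering:
λ' = λ + Δλ = 6.2 + 0.8345 = 7.0345 pm
p' = h/λ' = 6.6261e-34/7.0345e-12 = 9.4194e-23 kg·m/s

Momentum is a vector; the scattered photon's direction makes angle θ = 49° with the incident direction. The magnitude of the vector change Δp⃗ = p⃗₀ − p⃗' is found from the law of cosines:
|Δp⃗|² = p₀² + p'² − 2p₀p'cos θ
|Δp⃗|² = (1.0687e-22)² + (9.4194e-23)² − 2·1.0687e-22·9.4194e-23·cos(49°)
|Δp⃗| = 8.4175e-23 kg·m/s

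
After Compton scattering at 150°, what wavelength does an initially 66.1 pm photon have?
70.6276 pm

Using the Compton formula: λ' = λ + λ_C(1 − cos θ)

For θ = 150°, cos θ = -√3/2 (exact) ≈ -0.8660, so:
1 − cos 150° = 1 − (-√3/2) ≈ 1.8660

Δλ = λ_C × 1.8660 = 2.4263 × 1.8660 = 4.5276 pm

λ' = 66.1 + 4.5276 = 70.6276 pm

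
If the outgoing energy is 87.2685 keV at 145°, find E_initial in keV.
126.6000 keV

Convert final energy to wavelength (hc ≈ 1239.842 keV·pm):
λ' = hc/E' = 1239.842 / 87.2685 = 14.2072 pm

Calculate the Compton shift:
Δλ = λ_C(1 - cos(145°))
Δλ = 2.4263 × (1 - cos(145°))
Δλ = 4.4138 pm

Initial wavelength:
λ = λ' - Δλ = 14.2072 - 4.4138 = 9.7934 pm

Initial energy:
E = hc/λ = 1239.842 / 9.7934 = 126.6000 keV

(Intermediate values are shown rounded; full precision is carried through to the final answer.)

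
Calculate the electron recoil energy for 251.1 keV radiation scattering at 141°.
117.0565 keV

By energy conservation: K_e = E_initial - E_final

First find the scattered photon energy:
Initial wavelength: λ = hc/E = 4.9376 pm
Compton shift: Δλ = λ_C(1 - cos(141°)) = 4.3119 pm
Final wavelength: λ' = 4.9376 + 4.3119 = 9.2495 pm
Final photon energy: E' = hc/λ' = 134.0435 keV

Electron kinetic energy:
K_e = E - E' = 251.1000 - 134.0435 = 117.0565 keV

(Intermediate values are shown rounded; full precision is carried through to the final answer.)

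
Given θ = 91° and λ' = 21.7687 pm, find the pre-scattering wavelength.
19.3000 pm

From λ' = λ + Δλ, we have λ = λ' - Δλ

First calculate the Compton shift:
Δλ = λ_C(1 - cos θ)
Δλ = 2.4263 × (1 - cos(91°))
Δλ = 2.4263 × 1.0175
Δλ = 2.4687 pm

Initial wavelength:
λ = λ' - Δλ
λ = 21.7687 - 2.4687
λ = 19.3000 pm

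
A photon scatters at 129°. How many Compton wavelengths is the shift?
1.6293 λ_C

The Compton shift formula is:
Δλ = λ_C(1 - cos θ)

Dividing both sides by λ_C:
Δλ/λ_C = 1 - cos θ

For θ = 129°:
Δλ/λ_C = 1 - cos(129°)
Δλ/λ_C = 1 - -0.6293
Δλ/λ_C = 1.6293

This means the shift is 1.6293 × λ_C = 3.9532 pm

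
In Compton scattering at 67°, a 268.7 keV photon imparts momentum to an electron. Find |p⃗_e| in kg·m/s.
1.4228e-22 kg·m/s

The electron is initially at rest, so by conservation of momentum:
p⃗_e = p⃗₀ − p⃗'  (incident photon momentum minus scattered photon momentum)

Photon momentum magnitudes (p = h/λ = E/c):
λ₀ = hc/E₀ = 4.6142 pm → p₀ = h/λ₀ = 1.4360e-22 kg·m/s
Δλ = λ_C(1 − cos 67°) = 1.4783 pm
λ' = 6.0925 pm → p' = h/λ' = 1.0876e-22 kg·m/s

The scattered photon makes angle θ = 67° with the incident direction, so by the law of cosines:
|p⃗_e|² = p₀² + p'² − 2p₀p'cos θ
|p⃗_e|² = (1.4360e-22)² + (1.0876e-22)² − 2·1.4360e-22·1.0876e-22·cos(67°)
|p⃗_e| = 1.4228e-22 kg·m/s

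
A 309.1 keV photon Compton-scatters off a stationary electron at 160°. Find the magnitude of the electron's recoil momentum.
2.3804e-22 kg·m/s

The electron is initially at rest, so by conservation of momentum:
p⃗_e = p⃗₀ − p⃗'  (incident photon momentum minus scattered photon momentum)

Photon momentum magnitudes (p = h/λ = E/c):
λ₀ = hc/E₀ = 4.0111 pm → p₀ = h/λ₀ = 1.6519e-22 kg·m/s
Δλ = λ_C(1 − cos 160°) = 4.7063 pm
λ' = 8.7174 pm → p' = h/λ' = 7.6009e-23 kg·m/s

The scattered photon makes angle θ = 160° with the incident direction, so by the law of cosines:
|p⃗_e|² = p₀² + p'² − 2p₀p'cos θ
|p⃗_e|² = (1.6519e-22)² + (7.6009e-23)² − 2·1.6519e-22·7.6009e-23·cos(160°)
|p⃗_e| = 2.3804e-22 kg·m/s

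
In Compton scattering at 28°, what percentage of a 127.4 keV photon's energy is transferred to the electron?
0.0284 (or 2.84%)

Calculate initial and final photon energies:

Initial: E₀ = 127.4 keV → λ₀ = 9.7319 pm
Compton shift: Δλ = 0.2840 pm
Final wavelength: λ' = 10.0159 pm
Final energy: E' = 123.7875 keV

Fractional energy loss:
(E₀ - E')/E₀ = (127.4000 - 123.7875)/127.4000
= 3.6125/127.4000
= 0.0284
= 2.84%

(Intermediate values are shown rounded; full precision is carried through to the final answer.)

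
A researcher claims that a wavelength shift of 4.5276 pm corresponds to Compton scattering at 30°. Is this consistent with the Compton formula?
No, inconsistent

Calculate the expected shift for θ = 30°:

Δλ_expected = λ_C(1 - cos(30°))
Δλ_expected = 2.4263 × (1 - cos(30°))
Δλ_expected = 2.4263 × 0.1340
Δλ_expected = 0.3251 pm

Given shift: 4.5276 pm
Expected shift: 0.3251 pm
Difference: 4.2025 pm

The values do not match. The given shift corresponds to θ ≈ 150.0°, not 30°.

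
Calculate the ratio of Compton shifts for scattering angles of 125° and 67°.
125° produces the larger shift by a factor of 2.583

Calculate both shifts using Δλ = λ_C(1 - cos θ):

For θ₁ = 67°:
Δλ₁ = 2.4263 × (1 - cos(67°))
Δλ₁ = 2.4263 × 0.6093
Δλ₁ = 1.4783 pm

For θ₂ = 125°:
Δλ₂ = 2.4263 × (1 - cos(125°))
Δλ₂ = 2.4263 × 1.5736
Δλ₂ = 3.8180 pm

The 125° angle produces the larger shift.
Ratio: 3.8180/1.4783 = 2.583

(Intermediate values are shown rounded; full precision is carried through to the final answer.)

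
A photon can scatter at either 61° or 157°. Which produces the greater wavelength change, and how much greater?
157° produces the larger shift by a factor of 3.728

Calculate both shifts using Δλ = λ_C(1 - cos θ):

For θ₁ = 61°:
Δλ₁ = 2.4263 × (1 - cos(61°))
Δλ₁ = 2.4263 × 0.5152
Δλ₁ = 1.2500 pm

For θ₂ = 157°:
Δλ₂ = 2.4263 × (1 - cos(157°))
Δλ₂ = 2.4263 × 1.9205
Δλ₂ = 4.6597 pm

The 157° angle produces the larger shift.
Ratio: 4.6597/1.2500 = 3.728

(Intermediate values are shown rounded; full precision is carried through to the final answer.)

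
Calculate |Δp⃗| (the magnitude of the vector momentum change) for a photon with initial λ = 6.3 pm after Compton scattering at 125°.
1.5249e-22 kg·m/s

Photon momentum magnitude is p = h/λ.

Initial momentum:
p₀ = h/λ = 6.6261e-34/6.3000e-12 = 1.0518e-22 kg·m/s

After scattering:
λ' = λ + Δλ = 6.3 + 3.8180 = 10.1180 pm
p' = h/λ' = 6.6261e-34/1.0118e-11 = 6.5488e-23 kg·m/s

Momentum is a vector; the scattered photon's direction makes angle θ = 125° with the incident direction. The magnitude of the vector change Δp⃗ = p⃗₀ − p⃗' is found from the law of cosines:
|Δp⃗|² = p₀² + p'² − 2p₀p'cos θ
|Δp⃗|² = (1.0518e-22)² + (6.5488e-23)² − 2·1.0518e-22·6.5488e-23·cos(125°)
|Δp⃗| = 1.5249e-22 kg·m/s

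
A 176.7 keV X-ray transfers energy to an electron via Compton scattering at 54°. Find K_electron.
22.0447 keV

By energy conservation: K_e = E_initial - E_final

First find the scattered photon energy:
Initial wavelength: λ = hc/E = 7.0166 pm
Compton shift: Δλ = λ_C(1 - cos(54°)) = 1.0002 pm
Final wavelength: λ' = 7.0166 + 1.0002 = 8.0168 pm
Final photon energy: E' = hc/λ' = 154.6553 keV

Electron kinetic energy:
K_e = E - E' = 176.7000 - 154.6553 = 22.0447 keV

(Intermediate values are shown rounded; full precision is carried through to the final answer.)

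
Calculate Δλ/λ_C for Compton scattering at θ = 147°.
1.8387 λ_C

The Compton shift formula is:
Δλ = λ_C(1 - cos θ)

Dividing both sides by λ_C:
Δλ/λ_C = 1 - cos θ

For θ = 147°:
Δλ/λ_C = 1 - cos(147°)
Δλ/λ_C = 1 - -0.8387
Δλ/λ_C = 1.8387

This means the shift is 1.8387 × λ_C = 4.4612 pm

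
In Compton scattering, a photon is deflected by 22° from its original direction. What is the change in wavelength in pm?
0.1767 pm

Using the Compton scattering formula:
Δλ = λ_C(1 - cos θ)

where λ_C = h/(m_e·c) ≈ 2.4263 pm is the Compton wavelength of an electron.

For θ = 22°:
cos(22°) = 0.9272
1 - cos(22°) = 0.0728

Δλ = 2.4263 × 0.0728
Δλ = 0.1767 pm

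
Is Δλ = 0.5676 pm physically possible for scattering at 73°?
No, inconsistent

Calculate the expected shift for θ = 73°:

Δλ_expected = λ_C(1 - cos(73°))
Δλ_expected = 2.4263 × (1 - cos(73°))
Δλ_expected = 2.4263 × 0.7076
Δλ_expected = 1.7169 pm

Given shift: 0.5676 pm
Expected shift: 1.7169 pm
Difference: 1.1493 pm

The values do not match. The given shift corresponds to θ ≈ 40.0°, not 73°.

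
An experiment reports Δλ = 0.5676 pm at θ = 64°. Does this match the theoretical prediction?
No, inconsistent

Calculate the expected shift for θ = 64°:

Δλ_expected = λ_C(1 - cos(64°))
Δλ_expected = 2.4263 × (1 - cos(64°))
Δλ_expected = 2.4263 × 0.5616
Δλ_expected = 1.3627 pm

Given shift: 0.5676 pm
Expected shift: 1.3627 pm
Difference: 0.7950 pm

The values do not match. The given shift corresponds to θ ≈ 40.0°, not 64°.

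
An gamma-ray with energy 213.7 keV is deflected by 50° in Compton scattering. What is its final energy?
185.9253 keV

First convert energy to wavelength:
λ = hc/E, with hc ≈ 1239.842 keV·pm (i.e. 1239.842 eV·nm)

For E = 213.7 keV = 213700 eV:
λ = 1239.842 keV·pm / 213.7 keV
λ = 5.8018 pm

Calculate the Compton shift:
Δλ = λ_C(1 - cos(50°)) = 2.4263 × 0.3572
Δλ = 0.8667 pm

Final wavelength:
λ' = 5.8018 + 0.8667 = 6.6685 pm

Final energy:
E' = hc/λ' = 1239.842 / 6.6685 = 185.9253 keV

(Intermediate values are shown rounded; full precision is carried through to the final answer.)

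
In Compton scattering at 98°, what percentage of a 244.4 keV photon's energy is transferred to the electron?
0.3527 (or 35.27%)

Calculate initial and final photon energies:

Initial: E₀ = 244.4 keV → λ₀ = 5.0730 pm
Compton shift: Δλ = 2.7640 pm
Final wavelength: λ' = 7.8370 pm
Final energy: E' = 158.2038 keV

Fractional energy loss:
(E₀ - E')/E₀ = (244.4000 - 158.2038)/244.4000
= 86.1962/244.4000
= 0.3527
= 35.27%

(Intermediate values are shown rounded; full precision is carried through to the final answer.)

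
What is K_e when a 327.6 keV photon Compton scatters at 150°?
178.4403 keV

By energy conservation: K_e = E_initial - E_final

First find the scattered photon energy:
Initial wavelength: λ = hc/E = 3.7846 pm
Compton shift: Δλ = λ_C(1 - cos(150°)) = 4.5276 pm
Final wavelength: λ' = 3.7846 + 4.5276 = 8.3122 pm
Final photon energy: E' = hc/λ' = 149.1597 keV

Electron kinetic energy:
K_e = E - E' = 327.6000 - 149.1597 = 178.4403 keV

(Intermediate values are shown rounded; full precision is carried through to the final answer.)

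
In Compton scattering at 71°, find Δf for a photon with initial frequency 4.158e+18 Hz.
9.228e+16 Hz (decrease)

Convert frequency to wavelength (c = 299792458 m/s):
λ₀ = c/f₀ = 299792458/4.158e+18 = 7.2100158e-11 m = 72.1002 pm

Calculate Compton shift:
Δλ = λ_C(1 - cos(71°)) = 1.6364 pm

Final wavelength:
λ' = λ₀ + Δλ = 72.1002 + 1.6364 = 73.7365 pm

Final frequency:
f' = c/λ' = 299792458/7.3736539e-11 = 4.0657246e+18 Hz

Frequency shift (decrease):
Δf = f₀ - f' = 4.158e+18 - 4.0657246e+18 = 9.228e+16 Hz

(Intermediate values are shown rounded; full precision is carried through to the final answer.)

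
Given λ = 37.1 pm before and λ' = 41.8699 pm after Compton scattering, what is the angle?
165.00°

First find the wavelength shift:
Δλ = λ' - λ = 41.8699 - 37.1 = 4.7699 pm

Using Δλ = λ_C(1 - cos θ), with λ_C = h/(m_e·c) ≈ 2.42631024 pm:
cos θ = 1 - Δλ/λ_C
cos θ = 1 - 4.7699/2.42631024
cos θ = -0.965907

θ = arccos(-0.965907)
θ = 165.00°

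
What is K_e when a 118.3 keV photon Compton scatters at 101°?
25.5652 keV

By energy conservation: K_e = E_initial - E_final

First find the scattered photon energy:
Initial wavelength: λ = hc/E = 10.4805 pm
Compton shift: Δλ = λ_C(1 - cos(101°)) = 2.8893 pm
Final wavelength: λ' = 10.4805 + 2.8893 = 13.3698 pm
Final photon energy: E' = hc/λ' = 92.7348 keV

Electron kinetic energy:
K_e = E - E' = 118.3000 - 92.7348 = 25.5652 keV

(Intermediate values are shown rounded; full precision is carried through to the final answer.)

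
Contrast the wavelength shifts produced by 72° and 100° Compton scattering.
100° produces the larger shift by a factor of 1.699

Calculate both shifts using Δλ = λ_C(1 - cos θ):

For θ₁ = 72°:
Δλ₁ = 2.4263 × (1 - cos(72°))
Δλ₁ = 2.4263 × 0.6910
Δλ₁ = 1.6765 pm

For θ₂ = 100°:
Δλ₂ = 2.4263 × (1 - cos(100°))
Δλ₂ = 2.4263 × 1.1736
Δλ₂ = 2.8476 pm

The 100° angle produces the larger shift.
Ratio: 2.8476/1.6765 = 1.699

(Intermediate values are shown rounded; full precision is carried through to the final answer.)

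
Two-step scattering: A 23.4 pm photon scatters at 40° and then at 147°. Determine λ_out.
28.4288 pm

Apply Compton shift twice:

First scattering at θ₁ = 40°:
Δλ₁ = λ_C(1 - cos(40°))
Δλ₁ = 2.4263 × 0.2340
Δλ₁ = 0.5676 pm

After first scattering:
λ₁ = 23.4 + 0.5676 = 23.9676 pm

Second scattering at θ₂ = 147°:
Δλ₂ = λ_C(1 - cos(147°))
Δλ₂ = 2.4263 × 1.8387
Δλ₂ = 4.4612 pm

Final wavelength:
λ₂ = 23.9676 + 4.4612 = 28.4288 pm

Total shift: Δλ_total = 0.5676 + 4.4612 = 5.0288 pm

(Intermediate values are shown rounded; full precision is carried through to the final answer.)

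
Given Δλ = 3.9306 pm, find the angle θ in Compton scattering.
128.32°

From the Compton formula Δλ = λ_C(1 - cos θ), we can solve for θ:

cos θ = 1 - Δλ/λ_C

Given:
- Δλ = 3.9306 pm
- λ_C = h/(m_e·c) ≈ 2.42631024 pm

cos θ = 1 - 3.9306/2.42631024
cos θ = 1 - 1.619991
cos θ = -0.619991

θ = arccos(-0.619991)
θ = 128.32°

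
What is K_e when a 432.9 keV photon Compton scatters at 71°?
157.4052 keV

By energy conservation: K_e = E_initial - E_final

First find the scattered photon energy:
Initial wavelength: λ = hc/E = 2.8640 pm
Compton shift: Δλ = λ_C(1 - cos(71°)) = 1.6364 pm
Final wavelength: λ' = 2.8640 + 1.6364 = 4.5004 pm
Final photon energy: E' = hc/λ' = 275.4948 keV

Electron kinetic energy:
K_e = E - E' = 432.9000 - 275.4948 = 157.4052 keV

(Intermediate values are shown rounded; full precision is carried through to the final answer.)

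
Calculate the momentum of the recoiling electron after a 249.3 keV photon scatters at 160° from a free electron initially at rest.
1.9894e-22 kg·m/s

The electron is initially at rest, so by conservation of momentum:
p⃗_e = p⃗₀ − p⃗'  (incident photon momentum minus scattered photon momentum)

Photon momentum magnitudes (p = h/λ = E/c):
λ₀ = hc/E₀ = 4.9733 pm → p₀ = h/λ₀ = 1.3323e-22 kg·m/s
Δλ = λ_C(1 − cos 160°) = 4.7063 pm
λ' = 9.6796 pm → p' = h/λ' = 6.8454e-23 kg·m/s

The scattered photon makes angle θ = 160° with the incident direction, so by the law of cosines:
|p⃗_e|² = p₀² + p'² − 2p₀p'cos θ
|p⃗_e|² = (1.3323e-22)² + (6.8454e-23)² − 2·1.3323e-22·6.8454e-23·cos(160°)
|p⃗_e| = 1.9894e-22 kg·m/s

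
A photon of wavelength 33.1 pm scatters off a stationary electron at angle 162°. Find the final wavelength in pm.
37.8339 pm

Using the Compton scattering formula:
λ' = λ + Δλ = λ + λ_C(1 - cos θ)

Given:
- Initial wavelength λ = 33.1 pm
- Scattering angle θ = 162°
- Compton wavelength λ_C ≈ 2.4263 pm

Calculate the shift:
Δλ = 2.4263 × (1 - cos(162°))
Δλ = 2.4263 × 1.9511
Δλ = 4.7339 pm

Final wavelength:
λ' = 33.1 + 4.7339 = 37.8339 pm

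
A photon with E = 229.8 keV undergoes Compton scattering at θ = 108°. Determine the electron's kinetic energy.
85.1511 keV

By energy conservation: K_e = E_initial - E_final

First find the scattered photon energy:
Initial wavelength: λ = hc/E = 5.3953 pm
Compton shift: Δλ = λ_C(1 - cos(108°)) = 3.1761 pm
Final wavelength: λ' = 5.3953 + 3.1761 = 8.5714 pm
Final photon energy: E' = hc/λ' = 144.6489 keV

Electron kinetic energy:
K_e = E - E' = 229.8000 - 144.6489 = 85.1511 keV

(Intermediate values are shown rounded; full precision is carried through to the final answer.)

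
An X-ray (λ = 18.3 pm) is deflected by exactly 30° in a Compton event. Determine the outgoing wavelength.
18.6251 pm

Using the Compton formula: λ' = λ + λ_C(1 − cos θ)

For θ = 30°, cos θ = √3/2 (exact) ≈ 0.8660, so:
1 − cos 30° = 1 − (√3/2) ≈ 0.1340

Δλ = λ_C × 0.1340 = 2.4263 × 0.1340 = 0.3251 pm

λ' = 18.3 + 0.3251 = 18.6251 pm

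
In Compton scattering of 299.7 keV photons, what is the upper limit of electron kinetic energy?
161.7799 keV

Maximum energy transfer occurs at θ = 180° (backscattering).

Initial photon: E₀ = 299.7 keV → λ₀ = 4.1369 pm

Maximum Compton shift (at 180°):
Δλ_max = 2λ_C = 2 × 2.4263 = 4.8526 pm

Final wavelength:
λ' = 4.1369 + 4.8526 = 8.9896 pm

Minimum photon energy (maximum energy to electron):
E'_min = hc/λ' = 137.9201 keV

Maximum electron kinetic energy:
K_max = E₀ - E'_min = 299.7000 - 137.9201 = 161.7799 keV

(Intermediate values are shown rounded; full precision is carried through to the final answer.)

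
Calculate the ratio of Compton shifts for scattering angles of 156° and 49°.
156° produces the larger shift by a factor of 5.564

Calculate both shifts using Δλ = λ_C(1 - cos θ):

For θ₁ = 49°:
Δλ₁ = 2.4263 × (1 - cos(49°))
Δλ₁ = 2.4263 × 0.3439
Δλ₁ = 0.8345 pm

For θ₂ = 156°:
Δλ₂ = 2.4263 × (1 - cos(156°))
Δλ₂ = 2.4263 × 1.9135
Δλ₂ = 4.6429 pm

The 156° angle produces the larger shift.
Ratio: 4.6429/0.8345 = 5.564

(Intermediate values are shown rounded; full precision is carried through to the final answer.)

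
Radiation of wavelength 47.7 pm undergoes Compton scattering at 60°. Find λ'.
48.9132 pm

Using the Compton formula: λ' = λ + λ_C(1 − cos θ)

For θ = 60°, cos θ = 1/2 (exact) = 0.5000, so:
1 − cos 60° = 1 − (1/2) = 0.5000

Δλ = λ_C × 0.5000 = 2.4263 × 0.5000 = 1.2132 pm

λ' = 47.7 + 1.2132 = 48.9132 pm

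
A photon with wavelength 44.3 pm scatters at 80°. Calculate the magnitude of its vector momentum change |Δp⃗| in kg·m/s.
1.8819e-23 kg·m/s

Photon momentum magnitude is p = h/λ.

Initial momentum:
p₀ = h/λ = 6.6261e-34/4.4300e-11 = 1.4957e-23 kg·m/s

After scattering:
λ' = λ + Δλ = 44.3 + 2.0050 = 46.3050 pm
p' = h/λ' = 6.6261e-34/4.6305e-11 = 1.4310e-23 kg·m/s

Momentum is a vector; the scattered photon's direction makes angle θ = 80° with the incident direction. The magnitude of the vector change Δp⃗ = p⃗₀ − p⃗' is found from the law of cosines:
|Δp⃗|² = p₀² + p'² − 2p₀p'cos θ
|Δp⃗|² = (1.4957e-23)² + (1.4310e-23)² − 2·1.4957e-23·1.4310e-23·cos(80°)
|Δp⃗| = 1.8819e-23 kg·m/s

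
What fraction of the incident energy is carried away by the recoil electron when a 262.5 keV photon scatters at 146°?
0.4844 (or 48.44%)

Calculate initial and final photon energies:

Initial: E₀ = 262.5 keV → λ₀ = 4.7232 pm
Compton shift: Δλ = 4.4378 pm
Final wavelength: λ' = 9.1610 pm
Final energy: E' = 135.3389 keV

Fractional energy loss:
(E₀ - E')/E₀ = (262.5000 - 135.3389)/262.5000
= 127.1611/262.5000
= 0.4844
= 48.44%

(Intermediate values are shown rounded; full precision is carried through to the final answer.)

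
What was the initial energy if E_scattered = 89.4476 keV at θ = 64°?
99.2000 keV

Convert final energy to wavelength (hc ≈ 1239.842 keV·pm):
λ' = hc/E' = 1239.842 / 89.4476 = 13.8611 pm

Calculate the Compton shift:
Δλ = λ_C(1 - cos(64°))
Δλ = 2.4263 × (1 - cos(64°))
Δλ = 1.3627 pm

Initial wavelength:
λ = λ' - Δλ = 13.8611 - 1.3627 = 12.4984 pm

Initial energy:
E = hc/λ = 1239.842 / 12.4984 = 99.2000 keV

(Intermediate values are shown rounded; full precision is carried through to the final answer.)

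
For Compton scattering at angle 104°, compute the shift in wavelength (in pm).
3.0133 pm

Using the Compton scattering formula:
Δλ = λ_C(1 - cos θ)

where λ_C = h/(m_e·c) ≈ 2.4263 pm is the Compton wavelength of an electron.

For θ = 104°:
cos(104°) = -0.2419
1 - cos(104°) = 1.2419

Δλ = 2.4263 × 1.2419
Δλ = 3.0133 pm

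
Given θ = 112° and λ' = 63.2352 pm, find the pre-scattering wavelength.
59.9000 pm

From λ' = λ + Δλ, we have λ = λ' - Δλ

First calculate the Compton shift:
Δλ = λ_C(1 - cos θ)
Δλ = 2.4263 × (1 - cos(112°))
Δλ = 2.4263 × 1.3746
Δλ = 3.3352 pm

Initial wavelength:
λ = λ' - Δλ
λ = 63.2352 - 3.3352
λ = 59.9000 pm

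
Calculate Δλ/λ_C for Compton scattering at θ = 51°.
0.3707 λ_C

The Compton shift formula is:
Δλ = λ_C(1 - cos θ)

Dividing both sides by λ_C:
Δλ/λ_C = 1 - cos θ

For θ = 51°:
Δλ/λ_C = 1 - cos(51°)
Δλ/λ_C = 1 - 0.6293
Δλ/λ_C = 0.3707

This means the shift is 0.3707 × λ_C = 0.8994 pm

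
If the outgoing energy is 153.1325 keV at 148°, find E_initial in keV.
343.2000 keV

Convert final energy to wavelength (hc ≈ 1239.842 keV·pm):
λ' = hc/E' = 1239.842 / 153.1325 = 8.0965 pm

Calculate the Compton shift:
Δλ = λ_C(1 - cos(148°))
Δλ = 2.4263 × (1 - cos(148°))
Δλ = 4.4839 pm

Initial wavelength:
λ = λ' - Δλ = 8.0965 - 4.4839 = 3.6126 pm

Initial energy:
E = hc/λ = 1239.842 / 3.6126 = 343.2000 keV

(Intermediate values are shown rounded; full precision is carried through to the final answer.)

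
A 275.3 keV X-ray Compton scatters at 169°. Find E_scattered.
133.1496 keV

First convert energy to wavelength:
λ = hc/E, with hc ≈ 1239.842 keV·pm (i.e. 1239.842 eV·nm)

For E = 275.3 keV = 275300 eV:
λ = 1239.842 keV·pm / 275.3 keV
λ = 4.5036 pm

Calculate the Compton shift:
Δλ = λ_C(1 - cos(169°)) = 2.4263 × 1.9816
Δλ = 4.8080 pm

Final wavelength:
λ' = 4.5036 + 4.8080 = 9.3116 pm

Final energy:
E' = hc/λ' = 1239.842 / 9.3116 = 133.1496 keV

(Intermediate values are shown rounded; full precision is carried through to the final answer.)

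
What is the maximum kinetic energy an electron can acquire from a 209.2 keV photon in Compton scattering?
94.1784 keV

Maximum energy transfer occurs at θ = 180° (backscattering).

Initial photon: E₀ = 209.2 keV → λ₀ = 5.9266 pm

Maximum Compton shift (at 180°):
Δλ_max = 2λ_C = 2 × 2.4263 = 4.8526 pm

Final wavelength:
λ' = 5.9266 + 4.8526 = 10.7792 pm

Minimum photon energy (maximum energy to electron):
E'_min = hc/λ' = 115.0216 keV

Maximum electron kinetic energy:
K_max = E₀ - E'_min = 209.2000 - 115.0216 = 94.1784 keV

(Intermediate values are shown rounded; full precision is carried through to the final answer.)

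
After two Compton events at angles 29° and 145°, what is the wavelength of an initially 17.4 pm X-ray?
22.1180 pm

Apply Compton shift twice:

First scattering at θ₁ = 29°:
Δλ₁ = λ_C(1 - cos(29°))
Δλ₁ = 2.4263 × 0.1254
Δλ₁ = 0.3042 pm

After first scattering:
λ₁ = 17.4 + 0.3042 = 17.7042 pm

Second scattering at θ₂ = 145°:
Δλ₂ = λ_C(1 - cos(145°))
Δλ₂ = 2.4263 × 1.8192
Δλ₂ = 4.4138 pm

Final wavelength:
λ₂ = 17.7042 + 4.4138 = 22.1180 pm

Total shift: Δλ_total = 0.3042 + 4.4138 = 4.7180 pm

(Intermediate values are shown rounded; full precision is carried through to the final answer.)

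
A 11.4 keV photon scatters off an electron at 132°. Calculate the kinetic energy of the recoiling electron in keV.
0.4093 keV

By energy conservation: K_e = E_initial - E_final

First find the scattered photon energy:
Initial wavelength: λ = hc/E = 108.7581 pm
Compton shift: Δλ = λ_C(1 - cos(132°)) = 4.0498 pm
Final wavelength: λ' = 108.7581 + 4.0498 = 112.8079 pm
Final photon energy: E' = hc/λ' = 10.9907 keV

Electron kinetic energy:
K_e = E - E' = 11.4000 - 10.9907 = 0.4093 keV

(Intermediate values are shown rounded; full precision is carried through to the final answer.)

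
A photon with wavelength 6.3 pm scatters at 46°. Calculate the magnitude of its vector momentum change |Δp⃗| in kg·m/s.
7.8530e-23 kg·m/s

Photon momentum magnitude is p = h/λ.

Initial momentum:
p₀ = h/λ = 6.6261e-34/6.3000e-12 = 1.0518e-22 kg·m/s

After scattering:
λ' = λ + Δλ = 6.3 + 0.7409 = 7.0409 pm
p' = h/λ' = 6.6261e-34/7.0409e-12 = 9.4109e-23 kg·m/s

Momentum is a vector; the scattered photon's direction makes angle θ = 46° with the incident direction. The magnitude of the vector change Δp⃗ = p⃗₀ − p⃗' is found from the law of cosines:
|Δp⃗|² = p₀² + p'² − 2p₀p'cos θ
|Δp⃗|² = (1.0518e-22)² + (9.4109e-23)² − 2·1.0518e-22·9.4109e-23·cos(46°)
|Δp⃗| = 7.8530e-23 kg·m/s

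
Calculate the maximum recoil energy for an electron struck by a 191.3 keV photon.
81.9063 keV

Maximum energy transfer occurs at θ = 180° (backscattering).

Initial photon: E₀ = 191.3 keV → λ₀ = 6.4811 pm

Maximum Compton shift (at 180°):
Δλ_max = 2λ_C = 2 × 2.4263 = 4.8526 pm

Final wavelength:
λ' = 6.4811 + 4.8526 = 11.3338 pm

Minimum photon energy (maximum energy to electron):
E'_min = hc/λ' = 109.3937 keV

Maximum electron kinetic energy:
K_max = E₀ - E'_min = 191.3000 - 109.3937 = 81.9063 keV

(Intermediate values are shown rounded; full precision is carried through to the final answer.)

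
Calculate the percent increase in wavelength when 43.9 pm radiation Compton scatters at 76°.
4.1898%

Calculate the Compton shift:
Δλ = λ_C(1 - cos(76°))
Δλ = 2.4263 × (1 - cos(76°))
Δλ = 2.4263 × 0.7581
Δλ = 1.8393 pm

Percentage change:
(Δλ/λ₀) × 100 = (1.8393/43.9) × 100
= 4.1898%

(Intermediate values are shown rounded; full precision is carried through to the final answer.)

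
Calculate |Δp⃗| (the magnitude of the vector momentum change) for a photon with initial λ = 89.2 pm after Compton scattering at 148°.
1.3940e-23 kg·m/s

Photon momentum magnitude is p = h/λ.

Initial momentum:
p₀ = h/λ = 6.6261e-34/8.9200e-11 = 7.4283e-24 kg·m/s

After scattering:
λ' = λ + Δλ = 89.2 + 4.4839 = 93.6839 pm
p' = h/λ' = 6.6261e-34/9.3684e-11 = 7.0728e-24 kg·m/s

Momentum is a vector; the scattered photon's direction makes angle θ = 148° with the incident direction. The magnitude of the vector change Δp⃗ = p⃗₀ − p⃗' is found from the law of cosines:
|Δp⃗|² = p₀² + p'² − 2p₀p'cos θ
|Δp⃗|² = (7.4283e-24)² + (7.0728e-24)² − 2·7.4283e-24·7.0728e-24·cos(148°)
|Δp⃗| = 1.3940e-23 kg·m/s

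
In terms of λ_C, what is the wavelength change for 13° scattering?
0.0256 λ_C

The Compton shift formula is:
Δλ = λ_C(1 - cos θ)

Dividing both sides by λ_C:
Δλ/λ_C = 1 - cos θ

For θ = 13°:
Δλ/λ_C = 1 - cos(13°)
Δλ/λ_C = 1 - 0.9744
Δλ/λ_C = 0.0256

This means the shift is 0.0256 × λ_C = 0.0622 pm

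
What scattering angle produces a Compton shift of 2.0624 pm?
81.37°

From the Compton formula Δλ = λ_C(1 - cos θ), we can solve for θ:

cos θ = 1 - Δλ/λ_C

Given:
- Δλ = 2.0624 pm
- λ_C = h/(m_e·c) ≈ 2.42631024 pm

cos θ = 1 - 2.0624/2.42631024
cos θ = 1 - 0.850015
cos θ = 0.149985

θ = arccos(0.149985)
θ = 81.37°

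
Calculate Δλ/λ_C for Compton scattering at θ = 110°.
1.3420 λ_C

The Compton shift formula is:
Δλ = λ_C(1 - cos θ)

Dividing both sides by λ_C:
Δλ/λ_C = 1 - cos θ

For θ = 110°:
Δλ/λ_C = 1 - cos(110°)
Δλ/λ_C = 1 - -0.3420
Δλ/λ_C = 1.3420

This means the shift is 1.3420 × λ_C = 3.2562 pm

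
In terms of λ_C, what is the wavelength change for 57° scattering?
0.4554 λ_C

The Compton shift formula is:
Δλ = λ_C(1 - cos θ)

Dividing both sides by λ_C:
Δλ/λ_C = 1 - cos θ

For θ = 57°:
Δλ/λ_C = 1 - cos(57°)
Δλ/λ_C = 1 - 0.5446
Δλ/λ_C = 0.4554

This means the shift is 0.4554 × λ_C = 1.1048 pm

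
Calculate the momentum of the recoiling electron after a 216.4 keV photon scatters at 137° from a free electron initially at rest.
1.7063e-22 kg·m/s

The electron is initially at rest, so by conservation of momentum:
p⃗_e = p⃗₀ − p⃗'  (incident photon momentum minus scattered photon momentum)

Photon momentum magnitudes (p = h/λ = E/c):
λ₀ = hc/E₀ = 5.7294 pm → p₀ = h/λ₀ = 1.1565e-22 kg·m/s
Δλ = λ_C(1 − cos 137°) = 4.2008 pm
λ' = 9.9302 pm → p' = h/λ' = 6.6726e-23 kg·m/s

The scattered photon makes angle θ = 137° with the incident direction, so by the law of cosines:
|p⃗_e|² = p₀² + p'² − 2p₀p'cos θ
|p⃗_e|² = (1.1565e-22)² + (6.6726e-23)² − 2·1.1565e-22·6.6726e-23·cos(137°)
|p⃗_e| = 1.7063e-22 kg·m/s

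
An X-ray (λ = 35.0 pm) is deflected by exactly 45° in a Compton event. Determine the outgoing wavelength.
35.7106 pm

Using the Compton formula: λ' = λ + λ_C(1 − cos θ)

For θ = 45°, cos θ = √2/2 (exact) ≈ 0.7071, so:
1 − cos 45° = 1 − (√2/2) ≈ 0.2929

Δλ = λ_C × 0.2929 = 2.4263 × 0.2929 = 0.7106 pm

λ' = 35.0 + 0.7106 = 35.7106 pm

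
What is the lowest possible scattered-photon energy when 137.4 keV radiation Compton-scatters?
89.3502 keV (at θ = 180°)

The scattered photon has minimum energy when its wavelength is maximum, i.e., when the Compton shift Δλ = λ_C(1 − cos θ) is maximum. This occurs at θ = 180° (backscattering), giving Δλ_max = 2λ_C = 4.8526 pm.

Initial wavelength: λ₀ = hc/E₀ = 9.0236 pm
Maximum final wavelength: λ'_max = λ₀ + 2λ_C = 9.0236 + 4.8526 = 13.8762 pm
Minimum final energy: E'_min = hc/λ'_max = 89.3502 keV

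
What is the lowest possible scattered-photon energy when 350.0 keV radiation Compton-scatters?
147.6877 keV (at θ = 180°)

The scattered photon has minimum energy when its wavelength is maximum, i.e., when the Compton shift Δλ = λ_C(1 − cos θ) is maximum. This occurs at θ = 180° (backscattering), giving Δλ_max = 2λ_C = 4.8526 pm.

Initial wavelength: λ₀ = hc/E₀ = 3.5424 pm
Maximum final wavelength: λ'_max = λ₀ + 2λ_C = 3.5424 + 4.8526 = 8.3950 pm
Minimum final energy: E'_min = hc/λ'_max = 147.6877 keV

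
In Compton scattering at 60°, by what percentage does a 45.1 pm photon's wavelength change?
2.6899%

Calculate the Compton shift:
Δλ = λ_C(1 - cos(60°))
Δλ = 2.4263 × (1 - cos(60°))
Δλ = 2.4263 × 0.5000
Δλ = 1.2132 pm

Percentage change:
(Δλ/λ₀) × 100 = (1.2132/45.1) × 100
= 2.6899%

(Intermediate values are shown rounded; full precision is carried through to the final answer.)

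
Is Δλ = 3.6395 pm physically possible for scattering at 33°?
No, inconsistent

Calculate the expected shift for θ = 33°:

Δλ_expected = λ_C(1 - cos(33°))
Δλ_expected = 2.4263 × (1 - cos(33°))
Δλ_expected = 2.4263 × 0.1613
Δλ_expected = 0.3914 pm

Given shift: 3.6395 pm
Expected shift: 0.3914 pm
Difference: 3.2480 pm

The values do not match. The given shift corresponds to θ ≈ 120.0°, not 33°.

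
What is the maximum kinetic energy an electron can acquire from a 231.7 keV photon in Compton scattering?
110.1908 keV

Maximum energy transfer occurs at θ = 180° (backscattering).

Initial photon: E₀ = 231.7 keV → λ₀ = 5.3511 pm

Maximum Compton shift (at 180°):
Δλ_max = 2λ_C = 2 × 2.4263 = 4.8526 pm

Final wavelength:
λ' = 5.3511 + 4.8526 = 10.2037 pm

Minimum photon energy (maximum energy to electron):
E'_min = hc/λ' = 121.5092 keV

Maximum electron kinetic energy:
K_max = E₀ - E'_min = 231.7000 - 121.5092 = 110.1908 keV

(Intermediate values are shown rounded; full precision is carried through to the final answer.)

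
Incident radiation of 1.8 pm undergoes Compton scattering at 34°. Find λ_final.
2.2148 pm

Using the Compton scattering formula:
λ' = λ + Δλ = λ + λ_C(1 - cos θ)

Given:
- Initial wavelength λ = 1.8 pm
- Scattering angle θ = 34°
- Compton wavelength λ_C ≈ 2.4263 pm

Calculate the shift:
Δλ = 2.4263 × (1 - cos(34°))
Δλ = 2.4263 × 0.1710
Δλ = 0.4148 pm

Final wavelength:
λ' = 1.8 + 0.4148 = 2.2148 pm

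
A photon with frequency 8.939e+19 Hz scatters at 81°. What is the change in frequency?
3.388e+19 Hz (decrease)

Convert frequency to wavelength (c = 299792458 m/s):
λ₀ = c/f₀ = 299792458/8.939e+19 = 3.3537583e-12 m = 3.3538 pm

Calculate Compton shift:
Δλ = λ_C(1 - cos(81°)) = 2.0468 pm

Final wavelength:
λ' = λ₀ + Δλ = 3.3538 + 2.0468 = 5.4005 pm

Final frequency:
f' = c/λ' = 299792458/5.4005100e-12 = 5.5511879e+19 Hz

Frequency shift (decrease):
Δf = f₀ - f' = 8.939e+19 - 5.5511879e+19 = 3.388e+19 Hz

(Intermediate values are shown rounded; full precision is carried through to the final answer.)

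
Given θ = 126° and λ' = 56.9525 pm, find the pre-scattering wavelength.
53.1000 pm

From λ' = λ + Δλ, we have λ = λ' - Δλ

First calculate the Compton shift:
Δλ = λ_C(1 - cos θ)
Δλ = 2.4263 × (1 - cos(126°))
Δλ = 2.4263 × 1.5878
Δλ = 3.8525 pm

Initial wavelength:
λ = λ' - Δλ
λ = 56.9525 - 3.8525
λ = 53.1000 pm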